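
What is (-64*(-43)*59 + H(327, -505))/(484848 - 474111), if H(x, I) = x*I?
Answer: -2767/10737 ≈ -0.25771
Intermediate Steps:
H(x, I) = I*x
(-64*(-43)*59 + H(327, -505))/(484848 - 474111) = (-64*(-43)*59 - 505*327)/(484848 - 474111) = (2752*59 - 165135)/10737 = (162368 - 165135)*(1/10737) = -2767*1/10737 = -2767/10737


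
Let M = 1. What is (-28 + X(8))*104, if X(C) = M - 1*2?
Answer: -3016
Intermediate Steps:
X(C) = -1 (X(C) = 1 - 1*2 = 1 - 2 = -1)
(-28 + X(8))*104 = (-28 - 1)*104 = -29*104 = -3016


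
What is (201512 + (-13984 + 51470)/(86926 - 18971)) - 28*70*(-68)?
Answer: 22750827846/67955 ≈ 3.3479e+5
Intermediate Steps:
(201512 + (-13984 + 51470)/(86926 - 18971)) - 28*70*(-68) = (201512 + 37486/67955) - 1960*(-68) = (201512 + 37486*(1/67955)) - 1*(-133280) = (201512 + 37486/67955) + 133280 = 13693785446/67955 + 133280 = 22750827846/67955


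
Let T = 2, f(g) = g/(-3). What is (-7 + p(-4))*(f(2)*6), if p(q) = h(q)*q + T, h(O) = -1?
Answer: 4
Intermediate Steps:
f(g) = -g/3 (f(g) = g*(-1/3) = -g/3)
p(q) = 2 - q (p(q) = -q + 2 = 2 - q)
(-7 + p(-4))*(f(2)*6) = (-7 + (2 - 1*(-4)))*(-1/3*2*6) = (-7 + (2 + 4))*(-2/3*6) = (-7 + 6)*(-4) = -1*(-4) = 4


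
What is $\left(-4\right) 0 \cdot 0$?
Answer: $0$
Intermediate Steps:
$\left(-4\right) 0 \cdot 0 = 0 \cdot 0 = 0$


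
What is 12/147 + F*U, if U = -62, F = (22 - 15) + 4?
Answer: -33414/49 ≈ -681.92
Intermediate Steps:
F = 11 (F = 7 + 4 = 11)
12/147 + F*U = 12/147 + 11*(-62) = 12*(1/147) - 682 = 4/49 - 682 = -33414/49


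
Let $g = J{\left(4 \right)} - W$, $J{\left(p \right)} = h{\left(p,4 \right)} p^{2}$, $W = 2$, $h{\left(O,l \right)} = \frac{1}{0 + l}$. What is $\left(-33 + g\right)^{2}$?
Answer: $961$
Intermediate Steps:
$h{\left(O,l \right)} = \frac{1}{l}$
$J{\left(p \right)} = \frac{p^{2}}{4}$
$g = 2$ ($g = \frac{4^{2}}{4} - 2 = \frac{1}{4} \cdot 16 - 2 = 4 - 2 = 2$)
$\left(-33 + g\right)^{2} = \left(-33 + 2\right)^{2} = \left(-31\right)^{2} = 961$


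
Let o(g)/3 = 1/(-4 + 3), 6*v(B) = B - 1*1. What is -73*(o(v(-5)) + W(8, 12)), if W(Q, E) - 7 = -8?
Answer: 292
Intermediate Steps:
v(B) = -1/6 + B/6 (v(B) = (B - 1*1)/6 = (B - 1)/6 = (-1 + B)/6 = -1/6 + B/6)
W(Q, E) = -1 (W(Q, E) = 7 - 8 = -1)
o(g) = -3 (o(g) = 3/(-4 + 3) = 3/(-1) = 3*(-1) = -3)
-73*(o(v(-5)) + W(8, 12)) = -73*(-3 - 1) = -73*(-4) = 292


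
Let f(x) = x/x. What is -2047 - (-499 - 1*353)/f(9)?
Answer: -1195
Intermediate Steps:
f(x) = 1
-2047 - (-499 - 1*353)/f(9) = -2047 - (-499 - 1*353)/1 = -2047 - (-499 - 353) = -2047 - (-852) = -2047 - 1*(-852) = -2047 + 852 = -1195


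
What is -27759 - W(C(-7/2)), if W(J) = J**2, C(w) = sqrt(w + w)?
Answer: -27752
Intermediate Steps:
C(w) = sqrt(2)*sqrt(w) (C(w) = sqrt(2*w) = sqrt(2)*sqrt(w))
-27759 - W(C(-7/2)) = -27759 - (sqrt(2)*sqrt(-7/2))**2 = -27759 - (sqrt(2)*(I*sqrt(14)/2))**2 = -27759 - (I*sqrt(7))**2 = -27759 - 1*(-7) = -27759 + 7 = -27752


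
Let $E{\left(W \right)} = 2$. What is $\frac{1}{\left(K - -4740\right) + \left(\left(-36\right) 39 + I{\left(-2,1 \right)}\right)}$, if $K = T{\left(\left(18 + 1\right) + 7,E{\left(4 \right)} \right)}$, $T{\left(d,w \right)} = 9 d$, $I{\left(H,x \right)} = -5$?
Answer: $\frac{1}{3565} \approx 0.00028051$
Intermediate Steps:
$K = 234$ ($K = 9 \left(\left(18 + 1\right) + 7\right) = 9 \left(19 + 7\right) = 9 \cdot 26 = 234$)
$\frac{1}{\left(K - -4740\right) + \left(\left(-36\right) 39 + I{\left(-2,1 \right)}\right)} = \frac{1}{\left(234 - -4740\right) - 1409} = \frac{1}{\left(234 + 4740\right) - 1409} = \frac{1}{4974 - 1409} = \frac{1}{3565}$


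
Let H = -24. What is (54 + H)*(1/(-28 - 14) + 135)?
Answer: 28345/7 ≈ 4049.3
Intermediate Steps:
(54 + H)*(1/(-28 - 14) + 135) = (54 - 24)*(1/(-28 - 14) + 135) = 30*(1/(-42) + 135) = 30*(-1/42 + 135) = 30*(5669/42) = 28345/7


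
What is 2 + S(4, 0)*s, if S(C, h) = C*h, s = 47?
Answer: 2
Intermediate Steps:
2 + S(4, 0)*s = 2 + (4*0)*47 = 2 + 0*47 = 2 + 0 = 2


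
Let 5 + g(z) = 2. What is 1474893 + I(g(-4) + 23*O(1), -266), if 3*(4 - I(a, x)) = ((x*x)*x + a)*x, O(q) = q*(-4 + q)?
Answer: -5002005997/3 ≈ -1.6673e+9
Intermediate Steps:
g(z) = -3 (g(z) = -5 + 2 = -3)
I(a, x) = 4 - x*(a + x³)/3 (I(a, x) = 4 - ((x*x)*x + a)*x/3 = 4 - (x²*x + a)*x/3 = 4 - (x³ + a)*x/3 = 4 - (a + x³)*x/3 = 4 - x*(a + x³)/3)
1474893 + I(g(-4) + 23*O(1), -266) = 1474893 + (4 - ⅓*(-266)⁴ - ⅓*(-3 + 23*(1*(-4 + 1)))*(-266)) = 1474893 + (4 - ⅓*5006411536 - ⅓*(-3 + 23*(1*(-3)))*(-266)) = 1474893 + (4 - 5006411536/3 - ⅓*(-3 + 23*(-3))*(-266)) = 1474893 + (4 - 5006411536/3 - ⅓*(-3 - 69)*(-266)) = 1474893 + (4 - 5006411536/3 - ⅓*(-72)*(-266)) = 1474893 + (4 - 5006411536/3 - 6384) = 1474893 - 5006430676/3 = -5002005997/3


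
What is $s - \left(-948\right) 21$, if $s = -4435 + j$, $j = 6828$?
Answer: $22301$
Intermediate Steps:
$s = 2393$ ($s = -4435 + 6828 = 2393$)
$s - \left(-948\right) 21 = 2393 - \left(-948\right) 21 = 2393 - -19908 = 2393 + 19908 = 22301$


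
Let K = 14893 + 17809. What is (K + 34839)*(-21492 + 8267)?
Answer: -893229725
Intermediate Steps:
K = 32702
(K + 34839)*(-21492 + 8267) = (32702 + 34839)*(-21492 + 8267) = 67541*(-13225) = -893229725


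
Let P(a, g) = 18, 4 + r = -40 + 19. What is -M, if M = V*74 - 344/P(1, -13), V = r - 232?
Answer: 171334/9 ≈ 19037.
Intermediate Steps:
r = -25 (r = -4 + (-40 + 19) = -4 - 21 = -25)
V = -257 (V = -25 - 232 = -257)
M = -171334/9 (M = -257*74 - 344/18 = -19018 - 344*1/18 = -19018 - 172/9 = -171334/9 ≈ -19037.)
-M = -1*(-171334/9) = 171334/9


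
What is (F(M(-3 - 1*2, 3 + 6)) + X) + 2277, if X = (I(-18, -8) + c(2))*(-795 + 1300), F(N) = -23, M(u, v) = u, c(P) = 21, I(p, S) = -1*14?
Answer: 5789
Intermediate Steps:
I(p, S) = -14
X = 3535 (X = (-14 + 21)*(-795 + 1300) = 7*505 = 3535)
(F(M(-3 - 1*2, 3 + 6)) + X) + 2277 = (-23 + 3535) + 2277 = 3512 + 2277 = 5789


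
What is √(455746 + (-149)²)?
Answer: √477947 ≈ 691.34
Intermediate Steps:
√(455746 + (-149)²) = √(455746 + 22201) = √477947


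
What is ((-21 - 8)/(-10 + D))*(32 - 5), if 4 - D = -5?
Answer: 783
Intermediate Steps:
D = 9 (D = 4 - 1*(-5) = 4 + 5 = 9)
((-21 - 8)/(-10 + D))*(32 - 5) = ((-21 - 8)/(-10 + 9))*(32 - 5) = -29/(-1)*27 = -29*(-1)*27 = 29*27 = 783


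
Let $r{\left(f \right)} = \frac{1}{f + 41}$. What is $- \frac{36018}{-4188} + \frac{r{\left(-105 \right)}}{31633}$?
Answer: $\frac{6076572419}{706554688} \approx 8.6003$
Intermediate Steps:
$r{\left(f \right)} = \frac{1}{41 + f}$
$- \frac{36018}{-4188} + \frac{r{\left(-105 \right)}}{31633} = - \frac{36018}{-4188} + \frac{1}{\left(41 - 105\right) 31633} = \left(-36018\right) \left(- \frac{1}{4188}\right) + \frac{1}{-64} \cdot \frac{1}{31633} = \frac{6003}{698} - \frac{1}{2024512} = \frac{6076572419}{706554688}$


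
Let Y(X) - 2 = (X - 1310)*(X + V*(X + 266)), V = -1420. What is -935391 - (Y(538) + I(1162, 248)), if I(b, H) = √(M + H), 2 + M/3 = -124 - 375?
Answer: -881897017 - I*√1255 ≈ -8.819e+8 - 35.426*I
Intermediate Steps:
M = -1503 (M = -6 + 3*(-124 - 375) = -6 + 3*(-499) = -6 - 1497 = -1503)
I(b, H) = √(-1503 + H)
Y(X) = 2 + (-377720 - 1419*X)*(-1310 + X) (Y(X) = 2 + (X - 1310)*(X - 1420*(X + 266)) = 2 + (-1310 + X)*(X - 1420*(266 + X)) = 2 + (-1310 + X)*(X + (-377720 - 1420*X)) = 2 + (-1310 + X)*(-377720 - 1419*X) = 2 + (-377720 - 1419*X)*(-1310 + X))
-935391 - (Y(538) + I(1162, 248)) = -935391 - ((494813202 - 1419*538² + 1481170*538) + √(-1503 + 248)) = -935391 - ((494813202 - 1419*289444 + 796869460) + √(-1255)) = -935391 - ((494813202 - 410721036 + 796869460) + I*√1255) = -935391 - (880961626 + I*√1255) = -935391 + (-880961626 - I*√1255) = -881897017 - I*√1255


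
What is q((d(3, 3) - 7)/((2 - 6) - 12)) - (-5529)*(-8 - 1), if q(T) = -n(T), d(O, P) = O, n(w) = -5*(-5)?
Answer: -49786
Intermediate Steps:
n(w) = 25
q(T) = -25 (q(T) = -1*25 = -25)
q((d(3, 3) - 7)/((2 - 6) - 12)) - (-5529)*(-8 - 1) = -25 - (-5529)*(-8 - 1) = -25 - (-5529)*(-9) = -25 - 291*171 = -25 - 49761 = -49786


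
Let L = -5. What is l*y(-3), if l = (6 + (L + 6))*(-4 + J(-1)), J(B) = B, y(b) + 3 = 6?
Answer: -105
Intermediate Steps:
y(b) = 3 (y(b) = -3 + 6 = 3)
l = -35 (l = (6 + (-5 + 6))*(-4 - 1) = (6 + 1)*(-5) = 7*(-5) = -35)
l*y(-3) = -35*3 = -105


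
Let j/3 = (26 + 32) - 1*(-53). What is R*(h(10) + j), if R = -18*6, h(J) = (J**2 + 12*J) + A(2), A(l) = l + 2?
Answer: -60156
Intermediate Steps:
A(l) = 2 + l
j = 333 (j = 3*((26 + 32) - 1*(-53)) = 3*(58 + 53) = 3*111 = 333)
h(J) = 4 + J**2 + 12*J (h(J) = (J**2 + 12*J) + (2 + 2) = (J**2 + 12*J) + 4 = 4 + J**2 + 12*J)
R = -108
R*(h(10) + j) = -108*((4 + 10**2 + 12*10) + 333) = -108*((4 + 100 + 120) + 333) = -108*(224 + 333) = -108*557 = -60156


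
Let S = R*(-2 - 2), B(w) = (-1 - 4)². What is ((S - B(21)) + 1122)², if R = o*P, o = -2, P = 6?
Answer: 1311025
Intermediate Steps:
R = -12 (R = -2*6 = -12)
B(w) = 25 (B(w) = (-5)² = 25)
S = 48 (S = -12*(-2 - 2) = -12*(-4) = 48)
((S - B(21)) + 1122)² = ((48 - 1*25) + 1122)² = ((48 - 25) + 1122)² = (23 + 1122)² = 1145² = 1311025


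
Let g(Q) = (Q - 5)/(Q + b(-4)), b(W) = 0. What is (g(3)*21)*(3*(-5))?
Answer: 210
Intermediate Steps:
g(Q) = (-5 + Q)/Q (g(Q) = (Q - 5)/(Q + 0) = (-5 + Q)/Q)
(g(3)*21)*(3*(-5)) = (((-5 + 3)/3)*21)*(3*(-5)) = (((⅓)*(-2))*21)*(-15) = -⅔*21*(-15) = -14*(-15) = 210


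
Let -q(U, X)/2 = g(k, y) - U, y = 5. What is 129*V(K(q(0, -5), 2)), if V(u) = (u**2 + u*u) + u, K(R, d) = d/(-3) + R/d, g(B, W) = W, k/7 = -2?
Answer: 22661/3 ≈ 7553.7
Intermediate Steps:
k = -14 (k = 7*(-2) = -14)
q(U, X) = -10 + 2*U (q(U, X) = -2*(5 - U) = -10 + 2*U)
K(R, d) = -d/3 + R/d (K(R, d) = d*(-1/3) + R/d = -d/3 + R/d)
V(u) = u + 2*u**2 (V(u) = (u**2 + u**2) + u = 2*u**2 + u = u + 2*u**2)
129*V(K(q(0, -5), 2)) = 129*((-1/3*2 + (-10 + 2*0)/2)*(1 + 2*(-1/3*2 + (-10 + 2*0)/2))) = 129*((-2/3 + (-10 + 0)*(1/2))*(1 + 2*(-2/3 + (-10 + 0)*(1/2)))) = 129*((-2/3 - 10*1/2)*(1 + 2*(-2/3 - 10*1/2))) = 129*((-2/3 - 5)*(1 + 2*(-2/3 - 5))) = 129*(-17*(1 + 2*(-17/3))/3) = 129*(-17*(1 - 34/3)/3) = 129*(-17/3*(-31/3)) = 129*(527/9) = 22661/3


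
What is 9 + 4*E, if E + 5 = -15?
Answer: -71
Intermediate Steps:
E = -20 (E = -5 - 15 = -20)
9 + 4*E = 9 + 4*(-20) = 9 - 80 = -71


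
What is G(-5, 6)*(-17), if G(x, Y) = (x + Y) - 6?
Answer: 85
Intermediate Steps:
G(x, Y) = -6 + Y + x (G(x, Y) = (Y + x) - 6 = -6 + Y + x)
G(-5, 6)*(-17) = (-6 + 6 - 5)*(-17) = -5*(-17) = 85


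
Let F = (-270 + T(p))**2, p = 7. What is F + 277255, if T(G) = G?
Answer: 346424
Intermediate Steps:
F = 69169 (F = (-270 + 7)**2 = (-263)**2 = 69169)
F + 277255 = 69169 + 277255 = 346424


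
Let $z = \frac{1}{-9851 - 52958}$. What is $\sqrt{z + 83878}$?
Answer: $\frac{\sqrt{330896233942509}}{62809} \approx 289.62$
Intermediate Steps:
$z = - \frac{1}{62809}$ ($z = \frac{1}{-62809} = - \frac{1}{62809} \approx -1.5921 \cdot 10^{-5}$)
$\sqrt{z + 83878} = \sqrt{- \frac{1}{62809} + 83878} = \sqrt{\frac{5268293301}{62809}} = \frac{\sqrt{330896233942509}}{62809}$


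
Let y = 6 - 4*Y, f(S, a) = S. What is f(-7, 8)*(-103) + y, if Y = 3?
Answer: 715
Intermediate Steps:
y = -6 (y = 6 - 4*3 = 6 - 12 = -6)
f(-7, 8)*(-103) + y = -7*(-103) - 6 = 721 - 6 = 715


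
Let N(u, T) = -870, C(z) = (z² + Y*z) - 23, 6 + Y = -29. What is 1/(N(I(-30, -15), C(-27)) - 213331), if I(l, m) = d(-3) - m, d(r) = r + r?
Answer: -1/214201 ≈ -4.6685e-6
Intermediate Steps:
Y = -35 (Y = -6 - 29 = -35)
d(r) = 2*r
C(z) = -23 + z² - 35*z (C(z) = (z² - 35*z) - 23 = -23 + z² - 35*z)
I(l, m) = -6 - m (I(l, m) = 2*(-3) - m = -6 - m)
1/(N(I(-30, -15), C(-27)) - 213331) = 1/(-870 - 213331) = 1/(-214201) = -1/214201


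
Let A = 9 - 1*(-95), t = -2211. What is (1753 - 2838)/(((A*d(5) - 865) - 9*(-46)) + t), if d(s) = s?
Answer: 155/306 ≈ 0.50654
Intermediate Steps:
A = 104 (A = 9 + 95 = 104)
(1753 - 2838)/(((A*d(5) - 865) - 9*(-46)) + t) = (1753 - 2838)/(((104*5 - 865) - 9*(-46)) - 2211) = -1085/(((520 - 865) + 414) - 2211) = -1085/((-345 + 414) - 2211) = -1085/(69 - 2211) = -1085/(-2142) = -1085*(-1/2142) = 155/306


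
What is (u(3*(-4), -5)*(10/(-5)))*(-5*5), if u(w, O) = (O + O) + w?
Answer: -1100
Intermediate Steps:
u(w, O) = w + 2*O (u(w, O) = 2*O + w = w + 2*O)
(u(3*(-4), -5)*(10/(-5)))*(-5*5) = ((3*(-4) + 2*(-5))*(10/(-5)))*(-5*5) = ((-12 - 10)*(10*(-⅕)))*(-25) = -22*(-2)*(-25) = 44*(-25) = -1100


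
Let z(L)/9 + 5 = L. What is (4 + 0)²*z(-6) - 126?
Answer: -1710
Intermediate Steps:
z(L) = -45 + 9*L
(4 + 0)²*z(-6) - 126 = (4 + 0)²*(-45 + 9*(-6)) - 126 = 4²*(-45 - 54) - 126 = 16*(-99) - 126 = -1584 - 126 = -1710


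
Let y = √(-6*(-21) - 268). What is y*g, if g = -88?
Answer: -88*I*√142 ≈ -1048.6*I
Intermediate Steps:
y = I*√142 (y = √(126 - 268) = √(-142) = I*√142 ≈ 11.916*I)
y*g = (I*√142)*(-88) = -88*I*√142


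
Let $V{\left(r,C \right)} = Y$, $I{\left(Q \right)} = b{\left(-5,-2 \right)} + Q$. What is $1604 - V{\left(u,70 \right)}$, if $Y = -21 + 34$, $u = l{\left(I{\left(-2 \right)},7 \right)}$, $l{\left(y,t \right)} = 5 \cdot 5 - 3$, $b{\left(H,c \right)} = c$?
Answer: $1591$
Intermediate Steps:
$I{\left(Q \right)} = -2 + Q$
$l{\left(y,t \right)} = 22$ ($l{\left(y,t \right)} = 25 - 3 = 22$)
$u = 22$
$Y = 13$
$V{\left(r,C \right)} = 13$
$1604 - V{\left(u,70 \right)} = 1604 - 13 = 1591$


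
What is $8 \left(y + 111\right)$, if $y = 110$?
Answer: $1768$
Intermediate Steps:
$8 \left(y + 111\right) = 8 \left(110 + 111\right) = 8 \cdot 221 = 1768$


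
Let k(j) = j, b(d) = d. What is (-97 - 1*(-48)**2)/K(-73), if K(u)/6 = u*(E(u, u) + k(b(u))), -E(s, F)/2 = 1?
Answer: -2401/32850 ≈ -0.073090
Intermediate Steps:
E(s, F) = -2 (E(s, F) = -2*1 = -2)
K(u) = 6*u*(-2 + u) (K(u) = 6*(u*(-2 + u)) = 6*u*(-2 + u))
(-97 - 1*(-48)**2)/K(-73) = (-97 - 1*(-48)**2)/((6*(-73)*(-2 - 73))) = (-97 - 1*2304)/((6*(-73)*(-75))) = (-97 - 2304)/32850 = -2401*1/32850 = -2401/32850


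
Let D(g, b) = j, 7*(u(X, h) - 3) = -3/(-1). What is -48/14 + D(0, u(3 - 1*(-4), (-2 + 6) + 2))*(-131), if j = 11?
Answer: -10111/7 ≈ -1444.4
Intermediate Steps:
u(X, h) = 24/7 (u(X, h) = 3 + (-3/(-1))/7 = 3 + (-3*(-1))/7 = 3 + (⅐)*3 = 3 + 3/7 = 24/7)
D(g, b) = 11
-48/14 + D(0, u(3 - 1*(-4), (-2 + 6) + 2))*(-131) = -48/14 + 11*(-131) = -48*1/14 - 1441 = -24/7 - 1441 = -10111/7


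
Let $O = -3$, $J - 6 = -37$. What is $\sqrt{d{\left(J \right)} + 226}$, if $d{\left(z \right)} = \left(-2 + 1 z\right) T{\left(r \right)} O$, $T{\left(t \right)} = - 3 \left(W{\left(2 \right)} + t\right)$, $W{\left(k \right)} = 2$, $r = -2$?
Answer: $\sqrt{226} \approx 15.033$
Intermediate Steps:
$J = -31$ ($J = 6 - 37 = -31$)
$T{\left(t \right)} = -6 - 3 t$ ($T{\left(t \right)} = - 3 \left(2 + t\right) = -6 - 3 t$)
$d{\left(z \right)} = 0$ ($d{\left(z \right)} = \left(-2 + 1 z\right) \left(-6 - -6\right) \left(-3\right) = \left(-2 + z\right) \left(-6 + 6\right) \left(-3\right) = \left(-2 + z\right) 0 \left(-3\right) = 0 \left(-3\right) = 0$)
$\sqrt{d{\left(J \right)} + 226} = \sqrt{0 + 226} = \sqrt{226}$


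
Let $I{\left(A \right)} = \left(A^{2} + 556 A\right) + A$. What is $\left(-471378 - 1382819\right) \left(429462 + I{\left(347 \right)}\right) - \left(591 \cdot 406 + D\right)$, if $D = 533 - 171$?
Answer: $-1377946740858$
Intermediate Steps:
$D = 362$ ($D = 533 - 171 = 362$)
$I{\left(A \right)} = A^{2} + 557 A$
$\left(-471378 - 1382819\right) \left(429462 + I{\left(347 \right)}\right) - \left(591 \cdot 406 + D\right) = \left(-471378 - 1382819\right) \left(429462 + 347 \left(557 + 347\right)\right) - \left(591 \cdot 406 + 362\right) = - 1854197 \left(429462 + 347 \cdot 904\right) - \left(239946 + 362\right) = - 1854197 \left(429462 + 313688\right) - 240308 = \left(-1854197\right) 743150 - 240308 = -1377946500550 - 240308 = -1377946740858$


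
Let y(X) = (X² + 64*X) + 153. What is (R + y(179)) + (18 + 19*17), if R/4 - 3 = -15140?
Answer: -16557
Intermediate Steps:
y(X) = 153 + X² + 64*X
R = -60548 (R = 12 + 4*(-15140) = 12 - 60560 = -60548)
(R + y(179)) + (18 + 19*17) = (-60548 + (153 + 179² + 64*179)) + (18 + 19*17) = (-60548 + (153 + 32041 + 11456)) + (18 + 323) = (-60548 + 43650) + 341 = -16898 + 341 = -16557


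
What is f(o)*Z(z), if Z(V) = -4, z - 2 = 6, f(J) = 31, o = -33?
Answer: -124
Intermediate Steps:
z = 8 (z = 2 + 6 = 8)
f(o)*Z(z) = 31*(-4) = -124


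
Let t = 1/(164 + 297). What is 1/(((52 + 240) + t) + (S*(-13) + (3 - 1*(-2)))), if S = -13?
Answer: 461/214827 ≈ 0.0021459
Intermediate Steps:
t = 1/461 ≈ 0.0021692
1/(((52 + 240) + t) + (S*(-13) + (3 - 1*(-2)))) = 1/(((52 + 240) + 1/461) + (-13*(-13) + (3 - 1*(-2)))) = 1/((292 + 1/461) + (169 + (3 + 2))) = 1/(134613/461 + (169 + 5)) = 1/(134613/461 + 174) = 1/(214827/461) = 461/214827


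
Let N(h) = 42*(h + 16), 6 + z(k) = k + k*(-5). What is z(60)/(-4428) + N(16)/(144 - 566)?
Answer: -11885/3798 ≈ -3.1293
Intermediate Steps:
z(k) = -6 - 4*k (z(k) = -6 + (k + k*(-5)) = -6 + (k - 5*k) = -6 - 4*k)
N(h) = 672 + 42*h (N(h) = 42*(16 + h) = 672 + 42*h)
z(60)/(-4428) + N(16)/(144 - 566) = (-6 - 4*60)/(-4428) + (672 + 42*16)/(144 - 566) = (-6 - 240)*(-1/4428) + (672 + 672)/(-422) = -246*(-1/4428) + 1344*(-1/422) = 1/18 - 672/211 = -11885/3798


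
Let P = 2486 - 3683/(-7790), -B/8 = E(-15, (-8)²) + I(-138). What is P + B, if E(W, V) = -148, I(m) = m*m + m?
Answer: -1149628937/7790 ≈ -1.4758e+5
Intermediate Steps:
I(m) = m + m² (I(m) = m² + m = m + m²)
B = -150064 (B = -8*(-148 - 138*(1 - 138)) = -8*(-148 - 138*(-137)) = -8*(-148 + 18906) = -8*18758 = -150064)
P = 19369623/7790 (P = 2486 - 3683*(-1/7790) = 2486 + 3683/7790 = 19369623/7790 ≈ 2486.5)
P + B = 19369623/7790 - 150064 = -1149628937/7790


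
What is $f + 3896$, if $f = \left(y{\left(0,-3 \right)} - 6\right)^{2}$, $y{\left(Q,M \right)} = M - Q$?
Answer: $3977$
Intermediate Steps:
$f = 81$ ($f = \left(\left(-3 - 0\right) - 6\right)^{2} = \left(\left(-3 + 0\right) - 6\right)^{2} = \left(-3 - 6\right)^{2} = \left(-9\right)^{2} = 81$)
$f + 3896 = 81 + 3896 = 3977$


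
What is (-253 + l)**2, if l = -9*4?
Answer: 83521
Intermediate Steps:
l = -36
(-253 + l)**2 = (-253 - 36)**2 = (-289)**2 = 83521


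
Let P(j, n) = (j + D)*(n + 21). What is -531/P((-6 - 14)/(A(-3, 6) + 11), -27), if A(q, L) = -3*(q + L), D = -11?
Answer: -59/14 ≈ -4.2143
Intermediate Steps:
A(q, L) = -3*L - 3*q (A(q, L) = -3*(L + q) = -3*L - 3*q)
P(j, n) = (-11 + j)*(21 + n) (P(j, n) = (j - 11)*(n + 21) = (-11 + j)*(21 + n))
-531/P((-6 - 14)/(A(-3, 6) + 11), -27) = -531/(-231 - 11*(-27) + 21*((-6 - 14)/((-3*6 - 3*(-3)) + 11)) + ((-6 - 14)/((-3*6 - 3*(-3)) + 11))*(-27)) = -531/(-231 + 297 + 21*(-20/((-18 + 9) + 11)) - 20/((-18 + 9) + 11)*(-27)) = -531/(-231 + 297 + 21*(-20/(-9 + 11)) - 20/(-9 + 11)*(-27)) = -531/(-231 + 297 + 21*(-20/2) - 20/2*(-27)) = -531/(-231 + 297 + 21*(-20*½) - 20*½*(-27)) = -531/(-231 + 297 + 21*(-10) - 10*(-27)) = -531/(-231 + 297 - 210 + 270) = -531/126 = -531*1/126 = -59/14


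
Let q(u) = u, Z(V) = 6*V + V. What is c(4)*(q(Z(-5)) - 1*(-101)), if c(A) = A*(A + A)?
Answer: 2112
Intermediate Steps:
Z(V) = 7*V
c(A) = 2*A² (c(A) = A*(2*A) = 2*A²)
c(4)*(q(Z(-5)) - 1*(-101)) = (2*4²)*(7*(-5) - 1*(-101)) = (2*16)*(-35 + 101) = 32*66 = 2112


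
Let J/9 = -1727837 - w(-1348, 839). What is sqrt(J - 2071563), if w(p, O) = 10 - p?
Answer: I*sqrt(17634318) ≈ 4199.3*I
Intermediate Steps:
J = -15562755 (J = 9*(-1727837 - (10 - 1*(-1348))) = 9*(-1727837 - (10 + 1348)) = 9*(-1727837 - 1*1358) = 9*(-1727837 - 1358) = 9*(-1729195) = -15562755)
sqrt(J - 2071563) = sqrt(-15562755 - 2071563) = sqrt(-17634318) = I*sqrt(17634318)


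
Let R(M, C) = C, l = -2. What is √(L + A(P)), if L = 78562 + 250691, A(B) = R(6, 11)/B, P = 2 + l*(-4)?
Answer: √32925410/10 ≈ 573.81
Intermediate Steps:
P = 10 (P = 2 - 2*(-4) = 2 + 8 = 10)
A(B) = 11/B
L = 329253
√(L + A(P)) = √(329253 + 11/10) = √(3292541/10) = √32925410/10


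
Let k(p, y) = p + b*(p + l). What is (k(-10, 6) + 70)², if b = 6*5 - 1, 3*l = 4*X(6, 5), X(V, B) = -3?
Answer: 119716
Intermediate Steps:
l = -4 (l = (4*(-3))/3 = (⅓)*(-12) = -4)
b = 29 (b = 30 - 1 = 29)
k(p, y) = -116 + 30*p (k(p, y) = p + 29*(p - 4) = p + 29*(-4 + p) = p + (-116 + 29*p) = -116 + 30*p)
(k(-10, 6) + 70)² = ((-116 + 30*(-10)) + 70)² = ((-116 - 300) + 70)² = (-416 + 70)² = (-346)² = 119716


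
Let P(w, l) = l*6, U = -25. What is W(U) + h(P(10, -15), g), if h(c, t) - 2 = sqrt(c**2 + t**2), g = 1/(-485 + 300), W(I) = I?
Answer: -23 + sqrt(277222501)/185 ≈ 67.000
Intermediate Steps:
g = -1/185 (g = 1/(-185) = -1/185 ≈ -0.0054054)
P(w, l) = 6*l
h(c, t) = 2 + sqrt(c**2 + t**2)
W(U) + h(P(10, -15), g) = -25 + (2 + sqrt((6*(-15))**2 + (-1/185)**2)) = -25 + (2 + sqrt((-90)**2 + 1/34225)) = -25 + (2 + sqrt(8100 + 1/34225)) = -25 + (2 + sqrt(277222501/34225)) = -25 + (2 + sqrt(277222501)/185) = -23 + sqrt(277222501)/185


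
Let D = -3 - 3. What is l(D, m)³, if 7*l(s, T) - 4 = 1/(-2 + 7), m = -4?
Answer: 27/125 ≈ 0.21600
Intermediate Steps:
D = -6
l(s, T) = ⅗ (l(s, T) = 4/7 + 1/(7*(-2 + 7)) = 4/7 + (⅐)/5 = 4/7 + (⅐)*(⅕) = 4/7 + 1/35 = ⅗)
l(D, m)³ = (⅗)³ = 27/125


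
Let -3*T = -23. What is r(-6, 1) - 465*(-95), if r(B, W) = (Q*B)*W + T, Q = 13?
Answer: 132314/3 ≈ 44105.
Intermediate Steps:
T = 23/3 (T = -1/3*(-23) = 23/3 ≈ 7.6667)
r(B, W) = 23/3 + 13*B*W (r(B, W) = (13*B)*W + 23/3 = 13*B*W + 23/3 = 23/3 + 13*B*W)
r(-6, 1) - 465*(-95) = (23/3 + 13*(-6)*1) - 465*(-95) = (23/3 - 78) + 44175 = -211/3 + 44175 = 132314/3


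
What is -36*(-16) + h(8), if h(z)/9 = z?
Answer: 648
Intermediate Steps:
h(z) = 9*z
-36*(-16) + h(8) = -36*(-16) + 9*8 = 576 + 72 = 648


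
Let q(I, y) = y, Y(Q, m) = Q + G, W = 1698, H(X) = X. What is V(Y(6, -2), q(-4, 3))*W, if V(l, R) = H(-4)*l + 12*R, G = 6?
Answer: -20376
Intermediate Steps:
Y(Q, m) = 6 + Q (Y(Q, m) = Q + 6 = 6 + Q)
V(l, R) = -4*l + 12*R
V(Y(6, -2), q(-4, 3))*W = (-4*(6 + 6) + 12*3)*1698 = (-4*12 + 36)*1698 = (-48 + 36)*1698 = -12*1698 = -20376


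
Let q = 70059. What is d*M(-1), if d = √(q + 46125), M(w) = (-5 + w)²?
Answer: 72*√29046 ≈ 12271.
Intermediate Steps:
d = 2*√29046 (d = √(70059 + 46125) = √116184 = 2*√29046 ≈ 340.86)
d*M(-1) = (2*√29046)*(-5 - 1)² = (2*√29046)*(-6)² = (2*√29046)*36 = 72*√29046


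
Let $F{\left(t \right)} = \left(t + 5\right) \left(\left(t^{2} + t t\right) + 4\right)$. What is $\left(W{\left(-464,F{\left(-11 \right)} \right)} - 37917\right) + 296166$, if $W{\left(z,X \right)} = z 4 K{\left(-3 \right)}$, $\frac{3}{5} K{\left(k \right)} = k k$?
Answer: $230409$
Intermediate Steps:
$K{\left(k \right)} = \frac{5 k^{2}}{3}$ ($K{\left(k \right)} = \frac{5 k k}{3} = \frac{5 k^{2}}{3}$)
$F{\left(t \right)} = \left(4 + 2 t^{2}\right) \left(5 + t\right)$ ($F{\left(t \right)} = \left(5 + t\right) \left(\left(t^{2} + t^{2}\right) + 4\right) = \left(5 + t\right) \left(2 t^{2} + 4\right) = \left(5 + t\right) \left(4 + 2 t^{2}\right) = \left(4 + 2 t^{2}\right) \left(5 + t\right)$)
$W{\left(z,X \right)} = 60 z$ ($W{\left(z,X \right)} = z 4 \frac{5 \left(-3\right)^{2}}{3} = 4 z \frac{5}{3} \cdot 9 = 4 z 15 = 60 z$)
$\left(W{\left(-464,F{\left(-11 \right)} \right)} - 37917\right) + 296166 = \left(60 \left(-464\right) - 37917\right) + 296166 = \left(-27840 - 37917\right) + 296166 = -65757 + 296166 = 230409$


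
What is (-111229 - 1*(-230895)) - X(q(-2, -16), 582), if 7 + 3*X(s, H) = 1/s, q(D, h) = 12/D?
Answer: 2154031/18 ≈ 1.1967e+5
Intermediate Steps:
X(s, H) = -7/3 + 1/(3*s)
(-111229 - 1*(-230895)) - X(q(-2, -16), 582) = (-111229 - 1*(-230895)) - (1 - 84/(-2))/(3*(12/(-2))) = (-111229 + 230895) - (1 - 84*(-1)/2)/(3*(12*(-½))) = 119666 - (1 - 7*(-6))/(3*(-6)) = 119666 - (-1)*(1 + 42)/(3*6) = 119666 - (-1)*43/(3*6) = 119666 - 1*(-43/18) = 119666 + 43/18 = 2154031/18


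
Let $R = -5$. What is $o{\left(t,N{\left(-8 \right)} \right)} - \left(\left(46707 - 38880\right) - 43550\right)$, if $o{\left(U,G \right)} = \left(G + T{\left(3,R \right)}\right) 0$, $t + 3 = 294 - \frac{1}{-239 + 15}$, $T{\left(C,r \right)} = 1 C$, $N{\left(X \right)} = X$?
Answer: $35723$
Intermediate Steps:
$T{\left(C,r \right)} = C$
$t = \frac{65185}{224}$ ($t = -3 + \left(294 - \frac{1}{-239 + 15}\right) = -3 + \left(294 - \frac{1}{-224}\right) = -3 + \left(294 - - \frac{1}{224}\right) = -3 + \left(294 + \frac{1}{224}\right) = -3 + \frac{65857}{224} = \frac{65185}{224} \approx 291.0$)
$o{\left(U,G \right)} = 0$ ($o{\left(U,G \right)} = \left(G + 3\right) 0 = \left(3 + G\right) 0 = 0$)
$o{\left(t,N{\left(-8 \right)} \right)} - \left(\left(46707 - 38880\right) - 43550\right) = 0 - \left(\left(46707 - 38880\right) - 43550\right) = 0 - \left(7827 - 43550\right) = 0 - -35723 = 0 + 35723 = 35723$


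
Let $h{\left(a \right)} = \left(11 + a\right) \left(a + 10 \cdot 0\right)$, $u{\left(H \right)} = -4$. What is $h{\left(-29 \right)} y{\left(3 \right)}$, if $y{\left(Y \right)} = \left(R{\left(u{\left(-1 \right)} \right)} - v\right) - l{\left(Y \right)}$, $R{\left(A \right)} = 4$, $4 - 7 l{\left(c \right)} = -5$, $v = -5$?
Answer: $\frac{28188}{7} \approx 4026.9$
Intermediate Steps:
$l{\left(c \right)} = \frac{9}{7}$ ($l{\left(c \right)} = \frac{4}{7} - - \frac{5}{7} = \frac{4}{7} + \frac{5}{7} = \frac{9}{7}$)
$h{\left(a \right)} = a \left(11 + a\right)$ ($h{\left(a \right)} = \left(11 + a\right) \left(a + 0\right) = \left(11 + a\right) a = a \left(11 + a\right)$)
$y{\left(Y \right)} = \frac{54}{7}$ ($y{\left(Y \right)} = \left(4 - -5\right) - \frac{9}{7} = \left(4 + 5\right) - \frac{9}{7} = 9 - \frac{9}{7} = \frac{54}{7}$)
$h{\left(-29 \right)} y{\left(3 \right)} = - 29 \left(11 - 29\right) \frac{54}{7} = \left(-29\right) \left(-18\right) \frac{54}{7} = 522 \cdot \frac{54}{7} = \frac{28188}{7}$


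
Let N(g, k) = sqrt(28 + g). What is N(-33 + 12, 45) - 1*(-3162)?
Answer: 3162 + sqrt(7) ≈ 3164.6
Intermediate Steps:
N(-33 + 12, 45) - 1*(-3162) = sqrt(28 + (-33 + 12)) - 1*(-3162) = sqrt(28 - 21) + 3162 = sqrt(7) + 3162 = 3162 + sqrt(7)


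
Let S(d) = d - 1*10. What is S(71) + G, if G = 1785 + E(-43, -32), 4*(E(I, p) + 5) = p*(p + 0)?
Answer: 2097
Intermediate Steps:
S(d) = -10 + d (S(d) = d - 10 = -10 + d)
E(I, p) = -5 + p²/4 (E(I, p) = -5 + (p*(p + 0))/4 = -5 + (p*p)/4 = -5 + p²/4)
G = 2036 (G = 1785 + (-5 + (¼)*(-32)²) = 1785 + (-5 + (¼)*1024) = 1785 + (-5 + 256) = 1785 + 251 = 2036)
S(71) + G = (-10 + 71) + 2036 = 61 + 2036 = 2097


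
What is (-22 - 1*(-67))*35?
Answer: 1575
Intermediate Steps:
(-22 - 1*(-67))*35 = (-22 + 67)*35 = 45*35 = 1575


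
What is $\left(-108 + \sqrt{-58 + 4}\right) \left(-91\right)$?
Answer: $9828 - 273 i \sqrt{6} \approx 9828.0 - 668.71 i$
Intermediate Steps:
$\left(-108 + \sqrt{-58 + 4}\right) \left(-91\right) = \left(-108 + \sqrt{-54}\right) \left(-91\right) = \left(-108 + 3 i \sqrt{6}\right) \left(-91\right) = 9828 - 273 i \sqrt{6}$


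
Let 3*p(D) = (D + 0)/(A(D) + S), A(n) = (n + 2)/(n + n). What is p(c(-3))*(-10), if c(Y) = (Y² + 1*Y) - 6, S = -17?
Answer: 0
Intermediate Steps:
A(n) = (2 + n)/(2*n) (A(n) = (2 + n)/((2*n)) = (2 + n)*(1/(2*n)) = (2 + n)/(2*n))
c(Y) = -6 + Y + Y² (c(Y) = (Y² + Y) - 6 = (Y + Y²) - 6 = -6 + Y + Y²)
p(D) = D/(3*(-17 + (2 + D)/(2*D))) (p(D) = ((D + 0)/((2 + D)/(2*D) - 17))/3 = (D/(-17 + (2 + D)/(2*D)))/3 = D/(3*(-17 + (2 + D)/(2*D))))
p(c(-3))*(-10) = -2*(-6 - 3 + (-3)²)²/(-6 + 99*(-6 - 3 + (-3)²))*(-10) = -2*(-6 - 3 + 9)²/(-6 + 99*(-6 - 3 + 9))*(-10) = -2*0²/(-6 + 99*0)*(-10) = -2*0/(-6 + 0)*(-10) = -2*0/(-6)*(-10) = -2*0*(-⅙)*(-10) = 0*(-10) = 0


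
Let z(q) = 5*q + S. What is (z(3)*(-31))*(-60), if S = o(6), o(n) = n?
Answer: 39060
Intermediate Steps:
S = 6
z(q) = 6 + 5*q (z(q) = 5*q + 6 = 6 + 5*q)
(z(3)*(-31))*(-60) = ((6 + 5*3)*(-31))*(-60) = ((6 + 15)*(-31))*(-60) = (21*(-31))*(-60) = -651*(-60) = 39060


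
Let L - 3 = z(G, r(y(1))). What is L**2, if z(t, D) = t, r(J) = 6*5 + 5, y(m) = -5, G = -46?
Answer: 1849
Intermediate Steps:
r(J) = 35 (r(J) = 30 + 5 = 35)
L = -43 (L = 3 - 46 = -43)
L**2 = (-43)**2 = 1849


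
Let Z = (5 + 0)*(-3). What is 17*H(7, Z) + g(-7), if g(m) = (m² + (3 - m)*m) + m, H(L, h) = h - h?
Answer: -28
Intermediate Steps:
Z = -15 (Z = 5*(-3) = -15)
H(L, h) = 0
g(m) = m + m² + m*(3 - m) (g(m) = (m² + m*(3 - m)) + m = m + m² + m*(3 - m))
17*H(7, Z) + g(-7) = 17*0 + 4*(-7) = 0 - 28 = -28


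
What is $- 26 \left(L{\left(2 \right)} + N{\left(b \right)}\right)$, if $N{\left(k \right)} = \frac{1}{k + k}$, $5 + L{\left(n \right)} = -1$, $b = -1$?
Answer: $169$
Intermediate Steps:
$L{\left(n \right)} = -6$ ($L{\left(n \right)} = -5 - 1 = -6$)
$N{\left(k \right)} = \frac{1}{2 k}$
$- 26 \left(L{\left(2 \right)} + N{\left(b \right)}\right) = - 26 \left(-6 + \frac{1}{2 \left(-1\right)}\right) = - 26 \left(-6 + \frac{1}{2} \left(-1\right)\right) = - 26 \left(-6 - \frac{1}{2}\right) = \left(-26\right) \left(- \frac{13}{2}\right) = 169$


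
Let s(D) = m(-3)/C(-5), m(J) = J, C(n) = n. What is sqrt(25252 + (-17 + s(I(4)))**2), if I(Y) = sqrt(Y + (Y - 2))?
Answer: 2*sqrt(159506)/5 ≈ 159.75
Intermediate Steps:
I(Y) = sqrt(-2 + 2*Y) (I(Y) = sqrt(Y + (-2 + Y)) = sqrt(-2 + 2*Y))
s(D) = 3/5 (s(D) = -3/(-5) = -3*(-1/5) = 3/5)
sqrt(25252 + (-17 + s(I(4)))**2) = sqrt(25252 + (-17 + 3/5)**2) = sqrt(25252 + (-82/5)**2) = sqrt(25252 + 6724/25) = sqrt(638024/25) = 2*sqrt(159506)/5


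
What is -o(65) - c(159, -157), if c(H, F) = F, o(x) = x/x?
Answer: 156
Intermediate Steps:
o(x) = 1
-o(65) - c(159, -157) = -1*1 - 1*(-157) = -1 + 157 = 156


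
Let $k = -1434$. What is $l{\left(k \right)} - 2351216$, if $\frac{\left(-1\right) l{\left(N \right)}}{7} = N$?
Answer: $-2341178$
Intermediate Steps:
$l{\left(N \right)} = - 7 N$
$l{\left(k \right)} - 2351216 = \left(-7\right) \left(-1434\right) - 2351216 = 10038 - 2351216 = -2341178$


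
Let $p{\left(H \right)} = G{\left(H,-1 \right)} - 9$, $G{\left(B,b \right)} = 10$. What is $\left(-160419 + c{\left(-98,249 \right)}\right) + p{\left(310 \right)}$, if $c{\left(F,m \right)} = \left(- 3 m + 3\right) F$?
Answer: $-87506$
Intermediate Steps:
$p{\left(H \right)} = 1$ ($p{\left(H \right)} = 10 - 9 = 1$)
$c{\left(F,m \right)} = F \left(3 - 3 m\right)$ ($c{\left(F,m \right)} = \left(3 - 3 m\right) F = F \left(3 - 3 m\right)$)
$\left(-160419 + c{\left(-98,249 \right)}\right) + p{\left(310 \right)} = \left(-160419 + 3 \left(-98\right) \left(1 - 249\right)\right) + 1 = \left(-160419 + 3 \left(-98\right) \left(-248\right)\right) + 1 = \left(-160419 + 72912\right) + 1 = -87507 + 1 = -87506$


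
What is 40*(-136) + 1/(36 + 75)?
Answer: -603839/111 ≈ -5440.0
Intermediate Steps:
40*(-136) + 1/(36 + 75) = -5440 + 1/111 = -603839/111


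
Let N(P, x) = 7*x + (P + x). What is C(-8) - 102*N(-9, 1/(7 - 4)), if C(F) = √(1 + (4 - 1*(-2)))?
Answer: 646 + √7 ≈ 648.65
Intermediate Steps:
C(F) = √7 (C(F) = √(1 + (4 + 2)) = √(1 + 6) = √7)
N(P, x) = P + 8*x
C(-8) - 102*N(-9, 1/(7 - 4)) = √7 - 102*(-9 + 8/(7 - 4)) = √7 - 102*(-9 + 8/3) = √7 - 102*(-19/3) = √7 + 646 = 646 + √7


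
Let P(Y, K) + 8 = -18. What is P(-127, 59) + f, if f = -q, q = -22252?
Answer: 22226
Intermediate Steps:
P(Y, K) = -26 (P(Y, K) = -8 - 18 = -26)
f = 22252 (f = -1*(-22252) = 22252)
P(-127, 59) + f = -26 + 22252 = 22226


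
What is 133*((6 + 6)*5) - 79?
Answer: 7901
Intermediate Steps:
133*((6 + 6)*5) - 79 = 133*(12*5) - 79 = 133*60 - 79 = 7980 - 79 = 7901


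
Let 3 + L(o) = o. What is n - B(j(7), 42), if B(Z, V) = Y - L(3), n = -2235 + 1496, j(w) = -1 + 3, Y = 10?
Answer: -749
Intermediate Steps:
L(o) = -3 + o
j(w) = 2
n = -739
B(Z, V) = 10 (B(Z, V) = 10 - (-3 + 3) = 10 - 1*0 = 10 + 0 = 10)
n - B(j(7), 42) = -739 - 1*10 = -739 - 10 = -749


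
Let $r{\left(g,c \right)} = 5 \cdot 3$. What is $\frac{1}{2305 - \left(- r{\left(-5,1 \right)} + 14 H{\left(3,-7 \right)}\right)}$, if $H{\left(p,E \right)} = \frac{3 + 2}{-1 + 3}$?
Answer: $\frac{1}{2285} \approx 0.00043764$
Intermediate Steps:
$H{\left(p,E \right)} = \frac{5}{2}$
$r{\left(g,c \right)} = 15$
$\frac{1}{2305 - \left(- r{\left(-5,1 \right)} + 14 H{\left(3,-7 \right)}\right)} = \frac{1}{2305 + \left(15 - 35\right)} = \frac{1}{2305 - 20} = \frac{1}{2285}$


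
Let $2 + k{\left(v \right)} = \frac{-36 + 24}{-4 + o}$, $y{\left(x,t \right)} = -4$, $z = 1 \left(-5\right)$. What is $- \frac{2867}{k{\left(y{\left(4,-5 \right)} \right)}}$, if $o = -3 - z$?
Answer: $- \frac{2867}{4} \approx -716.75$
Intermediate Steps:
$z = -5$
$o = 2$ ($o = -3 - -5 = -3 + 5 = 2$)
$k{\left(v \right)} = 4$ ($k{\left(v \right)} = -2 + \frac{-36 + 24}{-4 + 2} = -2 - \frac{12}{-2} = -2 - -6 = -2 + 6 = 4$)
$- \frac{2867}{k{\left(y{\left(4,-5 \right)} \right)}} = - \frac{2867}{4}$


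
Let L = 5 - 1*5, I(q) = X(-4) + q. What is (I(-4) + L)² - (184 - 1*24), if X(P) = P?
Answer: -96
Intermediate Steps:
I(q) = -4 + q
L = 0 (L = 5 - 5 = 0)
(I(-4) + L)² - (184 - 1*24) = ((-4 - 4) + 0)² - (184 - 1*24) = (-8 + 0)² - (184 - 24) = (-8)² - 1*160 = 64 - 160 = -96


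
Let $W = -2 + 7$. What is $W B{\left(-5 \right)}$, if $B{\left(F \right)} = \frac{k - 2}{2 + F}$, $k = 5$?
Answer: $-5$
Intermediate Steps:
$B{\left(F \right)} = \frac{3}{2 + F}$ ($B{\left(F \right)} = \frac{5 - 2}{2 + F} = \frac{3}{2 + F}$)
$W = 5$
$W B{\left(-5 \right)} = 5 \frac{3}{2 - 5} = 5 \frac{3}{-3} = 5 \cdot 3 \left(- \frac{1}{3}\right) = 5 \left(-1\right) = -5$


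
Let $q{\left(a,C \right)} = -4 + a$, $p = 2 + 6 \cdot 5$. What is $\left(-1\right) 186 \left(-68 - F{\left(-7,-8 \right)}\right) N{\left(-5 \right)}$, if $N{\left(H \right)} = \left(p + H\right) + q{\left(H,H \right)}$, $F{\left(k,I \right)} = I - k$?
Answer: $224316$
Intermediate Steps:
$p = 32$ ($p = 2 + 30 = 32$)
$N{\left(H \right)} = 28 + 2 H$ ($N{\left(H \right)} = \left(32 + H\right) + \left(-4 + H\right) = 28 + 2 H$)
$\left(-1\right) 186 \left(-68 - F{\left(-7,-8 \right)}\right) N{\left(-5 \right)} = \left(-1\right) 186 \left(-68 - \left(-8 - -7\right)\right) \left(28 + 2 \left(-5\right)\right) = - 186 \left(-68 - \left(-8 + 7\right)\right) \left(28 - 10\right) = - 186 \left(-68 - -1\right) 18 = - 186 \left(-68 + 1\right) 18 = \left(-186\right) \left(-67\right) 18 = 12462 \cdot 18 = 224316$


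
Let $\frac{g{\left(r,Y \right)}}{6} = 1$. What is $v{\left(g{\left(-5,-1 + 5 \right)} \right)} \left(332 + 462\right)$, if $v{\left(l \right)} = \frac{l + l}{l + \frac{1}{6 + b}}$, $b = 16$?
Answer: $\frac{209616}{133} \approx 1576.1$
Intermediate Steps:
$g{\left(r,Y \right)} = 6$ ($g{\left(r,Y \right)} = 6 \cdot 1 = 6$)
$v{\left(l \right)} = \frac{2 l}{\frac{1}{22} + l}$ ($v{\left(l \right)} = \frac{l + l}{l + \frac{1}{6 + 16}} = \frac{2 l}{l + \frac{1}{22}} = \frac{2 l}{\frac{1}{22} + l}$)
$v{\left(g{\left(-5,-1 + 5 \right)} \right)} \left(332 + 462\right) = 44 \cdot 6 \frac{1}{1 + 22 \cdot 6} \left(332 + 462\right) = 44 \cdot 6 \frac{1}{1 + 132} \cdot 794 = 44 \cdot 6 \cdot \frac{1}{133} \cdot 794 = \frac{264}{133} \cdot 794 = \frac{209616}{133}$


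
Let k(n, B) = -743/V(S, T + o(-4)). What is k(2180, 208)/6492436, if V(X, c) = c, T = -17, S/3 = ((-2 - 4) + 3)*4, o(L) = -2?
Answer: 743/123356284 ≈ 6.0232e-6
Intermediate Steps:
S = -36 (S = 3*(((-2 - 4) + 3)*4) = 3*((-6 + 3)*4) = 3*(-3*4) = 3*(-12) = -36)
k(n, B) = 743/19 (k(n, B) = -743/(-17 - 2) = -743/(-19) = -743*(-1/19) = 743/19)
k(2180, 208)/6492436 = (743/19)/6492436 = (743/19)*(1/6492436) = 743/123356284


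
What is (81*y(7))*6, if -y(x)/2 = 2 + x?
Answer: -8748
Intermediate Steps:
y(x) = -4 - 2*x (y(x) = -2*(2 + x) = -4 - 2*x)
(81*y(7))*6 = (81*(-4 - 2*7))*6 = (81*(-4 - 14))*6 = (81*(-18))*6 = -1458*6 = -8748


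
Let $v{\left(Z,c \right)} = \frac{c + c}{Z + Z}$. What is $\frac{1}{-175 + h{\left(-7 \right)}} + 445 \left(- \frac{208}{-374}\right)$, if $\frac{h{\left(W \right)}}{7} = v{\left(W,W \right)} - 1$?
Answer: $\frac{8098813}{32725} \approx 247.48$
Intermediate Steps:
$v{\left(Z,c \right)} = \frac{c}{Z}$ ($v{\left(Z,c \right)} = \frac{2 c}{2 Z} = 2 c \frac{1}{2 Z} = \frac{c}{Z}$)
$h{\left(W \right)} = 0$ ($h{\left(W \right)} = 7 \left(\frac{W}{W} - 1\right) = 7 \left(1 - 1\right) = 7 \cdot 0 = 0$)
$\frac{1}{-175 + h{\left(-7 \right)}} + 445 \left(- \frac{208}{-374}\right) = \frac{1}{-175 + 0} + 445 \left(- \frac{208}{-374}\right) = \frac{1}{-175} + 445 \left(\left(-208\right) \left(- \frac{1}{374}\right)\right) = - \frac{1}{175} + 445 \cdot \frac{104}{187} = - \frac{1}{175} + \frac{46280}{187} = \frac{8098813}{32725}$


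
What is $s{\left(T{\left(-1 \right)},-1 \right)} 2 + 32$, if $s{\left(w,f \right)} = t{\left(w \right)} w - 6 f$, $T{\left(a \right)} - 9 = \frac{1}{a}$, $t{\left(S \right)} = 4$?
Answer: $108$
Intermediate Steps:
$T{\left(a \right)} = 9 + \frac{1}{a}$
$s{\left(w,f \right)} = - 6 f + 4 w$ ($s{\left(w,f \right)} = 4 w - 6 f = - 6 f + 4 w$)
$s{\left(T{\left(-1 \right)},-1 \right)} 2 + 32 = \left(\left(-6\right) \left(-1\right) + 4 \left(9 + \frac{1}{-1}\right)\right) 2 + 32 = \left(6 + 4 \left(9 - 1\right)\right) 2 + 32 = \left(6 + 4 \cdot 8\right) 2 + 32 = \left(6 + 32\right) 2 + 32 = 38 \cdot 2 + 32 = 76 + 32 = 108$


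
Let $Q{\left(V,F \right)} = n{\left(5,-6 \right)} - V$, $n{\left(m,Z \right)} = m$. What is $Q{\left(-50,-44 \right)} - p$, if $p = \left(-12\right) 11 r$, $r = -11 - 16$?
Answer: $-3509$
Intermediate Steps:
$r = -27$ ($r = -11 - 16 = -27$)
$Q{\left(V,F \right)} = 5 - V$
$p = 3564$ ($p = \left(-12\right) 11 \left(-27\right) = \left(-132\right) \left(-27\right) = 3564$)
$Q{\left(-50,-44 \right)} - p = \left(5 - -50\right) - 3564 = \left(5 + 50\right) - 3564 = 55 - 3564 = -3509$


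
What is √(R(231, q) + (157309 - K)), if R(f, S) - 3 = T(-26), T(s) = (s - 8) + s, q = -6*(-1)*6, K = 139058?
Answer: √18194 ≈ 134.89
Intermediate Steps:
q = 36 (q = 6*6 = 36)
T(s) = -8 + 2*s (T(s) = (-8 + s) + s = -8 + 2*s)
R(f, S) = -57 (R(f, S) = 3 + (-8 + 2*(-26)) = 3 + (-8 - 52) = 3 - 60 = -57)
√(R(231, q) + (157309 - K)) = √(-57 + (157309 - 1*139058)) = √(-57 + (157309 - 139058)) = √(-57 + 18251) = √18194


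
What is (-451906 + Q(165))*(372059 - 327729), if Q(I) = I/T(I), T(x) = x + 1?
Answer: -1662734760115/83 ≈ -2.0033e+10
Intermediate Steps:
T(x) = 1 + x
Q(I) = I/(1 + I)
(-451906 + Q(165))*(372059 - 327729) = (-451906 + 165/(1 + 165))*(372059 - 327729) = (-451906 + 165/166)*44330 = -75016231/166*44330 = -1662734760115/83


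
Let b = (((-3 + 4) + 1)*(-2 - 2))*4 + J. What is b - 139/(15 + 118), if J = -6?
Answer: -5193/133 ≈ -39.045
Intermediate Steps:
b = -38 (b = (((-3 + 4) + 1)*(-2 - 2))*4 - 6 = ((1 + 1)*(-4))*4 - 6 = (2*(-4))*4 - 6 = -8*4 - 6 = -32 - 6 = -38)
b - 139/(15 + 118) = -38 - 139/(15 + 118) = -38 - 139/133 = -5193/133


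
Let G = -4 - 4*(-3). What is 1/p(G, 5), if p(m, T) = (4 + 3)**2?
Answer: 1/49 ≈ 0.020408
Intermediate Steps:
G = 8 (G = -4 + 12 = 8)
p(m, T) = 49 (p(m, T) = 7**2 = 49)
1/p(G, 5) = 1/49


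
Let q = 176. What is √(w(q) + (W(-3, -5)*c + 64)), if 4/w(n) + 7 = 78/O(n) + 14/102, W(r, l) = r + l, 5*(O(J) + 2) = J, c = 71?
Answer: 2*I*√46071000615/19105 ≈ 22.47*I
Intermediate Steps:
O(J) = -2 + J/5
W(r, l) = l + r
w(n) = 4/(-350/51 + 78/(-2 + n/5)) (w(n) = 4/(-7 + (78/(-2 + n/5) + 14/102)) = 4/(-7 + (78/(-2 + n/5) + 14*(1/102))) = 4/(-7 + (78/(-2 + n/5) + 7/51)) = 4/(-7 + (7/51 + 78/(-2 + n/5))) = 4/(-350/51 + 78/(-2 + n/5)))
√(w(q) + (W(-3, -5)*c + 64)) = √(102*(10 - 1*176)/(5*(-2339 + 35*176)) + ((-5 - 3)*71 + 64)) = √(102*(10 - 176)/(5*(-2339 + 6160)) + (-8*71 + 64)) = √((102/5)*(-166)/3821 + (-568 + 64)) = √((102/5)*(1/3821)*(-166) - 504) = √(-16932/19105 - 504) = √(-9645852/19105) = 2*I*√46071000615/19105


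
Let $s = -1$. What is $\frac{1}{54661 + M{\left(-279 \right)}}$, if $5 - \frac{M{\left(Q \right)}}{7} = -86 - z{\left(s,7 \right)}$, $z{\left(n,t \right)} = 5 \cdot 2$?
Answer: $\frac{1}{55368} \approx 1.8061 \cdot 10^{-5}$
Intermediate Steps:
$z{\left(n,t \right)} = 10$
$M{\left(Q \right)} = 707$ ($M{\left(Q \right)} = 35 - 7 \left(-86 - 10\right) = 35 - -672 = 35 + 672 = 707$)
$\frac{1}{54661 + M{\left(-279 \right)}} = \frac{1}{54661 + 707} = \frac{1}{55368}$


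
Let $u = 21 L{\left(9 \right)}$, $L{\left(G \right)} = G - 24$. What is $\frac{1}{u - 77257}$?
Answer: $- \frac{1}{77572} \approx -1.2891 \cdot 10^{-5}$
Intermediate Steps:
$L{\left(G \right)} = -24 + G$
$u = -315$ ($u = 21 \left(-24 + 9\right) = 21 \left(-15\right) = -315$)
$\frac{1}{u - 77257} = \frac{1}{-315 - 77257} = \frac{1}{-77572} = - \frac{1}{77572}$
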